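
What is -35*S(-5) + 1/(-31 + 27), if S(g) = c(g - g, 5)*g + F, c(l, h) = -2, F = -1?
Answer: -1261/4 ≈ -315.25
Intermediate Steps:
S(g) = -1 - 2*g (S(g) = -2*g - 1 = -1 - 2*g)
-35*S(-5) + 1/(-31 + 27) = -35*(-1 - 2*(-5)) + 1/(-31 + 27) = -35*(-1 + 10) + 1/(-4) = -35*9 - ¼ = -315 - ¼ = -1261/4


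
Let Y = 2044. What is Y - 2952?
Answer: -908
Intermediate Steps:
Y - 2952 = 2044 - 2952 = -908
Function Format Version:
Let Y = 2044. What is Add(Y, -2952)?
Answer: -908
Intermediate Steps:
Add(Y, -2952) = Add(2044, -2952) = -908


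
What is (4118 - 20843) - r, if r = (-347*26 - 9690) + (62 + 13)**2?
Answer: -3638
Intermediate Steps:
r = -13087 (r = (-9022 - 9690) + 75**2 = -18712 + 5625 = -13087)
(4118 - 20843) - r = (4118 - 20843) - 1*(-13087) = -16725 + 13087 = -3638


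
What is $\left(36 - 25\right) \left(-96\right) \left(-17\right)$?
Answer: $17952$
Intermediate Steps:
$\left(36 - 25\right) \left(-96\right) \left(-17\right) = 11 \left(-96\right) \left(-17\right) = \left(-1056\right) \left(-17\right) = 17952$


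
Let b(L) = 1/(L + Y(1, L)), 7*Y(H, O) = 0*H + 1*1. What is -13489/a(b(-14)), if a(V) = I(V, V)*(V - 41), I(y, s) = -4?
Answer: -1308433/15936 ≈ -82.105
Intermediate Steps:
Y(H, O) = ⅐ (Y(H, O) = (0*H + 1*1)/7 = (0 + 1)/7 = (⅐)*1 = ⅐)
b(L) = 1/(⅐ + L) (b(L) = 1/(L + ⅐) = 1/(⅐ + L))
a(V) = 164 - 4*V (a(V) = -4*(V - 41) = -4*(-41 + V) = 164 - 4*V)
-13489/a(b(-14)) = -13489/(164 - 28/(1 + 7*(-14))) = -13489/(164 - 28/(1 - 98)) = -13489/(164 - 28/(-97)) = -13489/(164 - 28*(-1)/97) = -13489/(164 - 4*(-7/97)) = -13489/(164 + 28/97) = -13489/15936/97 = -13489*97/15936 = -1308433/15936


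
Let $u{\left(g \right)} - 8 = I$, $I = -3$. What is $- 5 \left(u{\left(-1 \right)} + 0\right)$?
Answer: $-25$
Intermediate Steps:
$u{\left(g \right)} = 5$ ($u{\left(g \right)} = 8 - 3 = 5$)
$- 5 \left(u{\left(-1 \right)} + 0\right) = - 5 \left(5 + 0\right) = \left(-5\right) 5 = -25$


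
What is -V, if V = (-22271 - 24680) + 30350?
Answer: 16601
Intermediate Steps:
V = -16601 (V = -46951 + 30350 = -16601)
-V = -1*(-16601) = 16601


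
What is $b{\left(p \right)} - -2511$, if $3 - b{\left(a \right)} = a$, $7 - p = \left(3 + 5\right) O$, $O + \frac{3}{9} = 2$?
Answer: $\frac{7561}{3} \approx 2520.3$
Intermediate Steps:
$O = \frac{5}{3}$ ($O = - \frac{1}{3} + 2 = \frac{5}{3} \approx 1.6667$)
$p = - \frac{19}{3}$ ($p = 7 - \left(3 + 5\right) \frac{5}{3} = 7 - 8 \cdot \frac{5}{3} = 7 - \frac{40}{3} = - \frac{19}{3} \approx -6.3333$)
$b{\left(a \right)} = 3 - a$
$b{\left(p \right)} - -2511 = \left(3 - - \frac{19}{3}\right) - -2511 = \left(3 + \frac{19}{3}\right) + 2511 = \frac{28}{3} + 2511 = \frac{7561}{3}$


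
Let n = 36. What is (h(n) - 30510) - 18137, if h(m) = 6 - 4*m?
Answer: -48785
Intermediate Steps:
(h(n) - 30510) - 18137 = ((6 - 4*36) - 30510) - 18137 = ((6 - 144) - 30510) - 18137 = (-138 - 30510) - 18137 = -30648 - 18137 = -48785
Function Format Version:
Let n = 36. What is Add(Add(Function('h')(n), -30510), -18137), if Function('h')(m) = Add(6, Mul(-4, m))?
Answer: -48785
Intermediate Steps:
Add(Add(Function('h')(n), -30510), -18137) = Add(Add(Add(6, Mul(-4, 36)), -30510), -18137) = Add(Add(Add(6, -144), -30510), -18137) = Add(Add(-138, -30510), -18137) = Add(-30648, -18137) = -48785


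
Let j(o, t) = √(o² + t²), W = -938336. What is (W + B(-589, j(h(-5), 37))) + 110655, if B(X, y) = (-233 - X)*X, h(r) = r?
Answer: -1037365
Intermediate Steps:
B(X, y) = X*(-233 - X)
(W + B(-589, j(h(-5), 37))) + 110655 = (-938336 - 1*(-589)*(233 - 589)) + 110655 = (-938336 - 1*(-589)*(-356)) + 110655 = (-938336 - 209684) + 110655 = -1148020 + 110655 = -1037365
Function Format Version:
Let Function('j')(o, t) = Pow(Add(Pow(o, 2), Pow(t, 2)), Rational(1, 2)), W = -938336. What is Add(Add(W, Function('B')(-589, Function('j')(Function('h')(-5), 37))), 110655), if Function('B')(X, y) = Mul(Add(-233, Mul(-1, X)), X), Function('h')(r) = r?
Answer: -1037365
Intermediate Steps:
Function('B')(X, y) = Mul(X, Add(-233, Mul(-1, X)))
Add(Add(W, Function('B')(-589, Function('j')(Function('h')(-5), 37))), 110655) = Add(Add(-938336, Mul(-1, -589, Add(233, -589))), 110655) = Add(Add(-938336, Mul(-1, -589, -356)), 110655) = Add(Add(-938336, -209684), 110655) = Add(-1148020, 110655) = -1037365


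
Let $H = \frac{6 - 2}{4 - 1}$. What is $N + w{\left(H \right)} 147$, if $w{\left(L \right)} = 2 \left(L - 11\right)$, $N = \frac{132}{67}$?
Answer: $- \frac{190282}{67} \approx -2840.0$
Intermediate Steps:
$N = \frac{132}{67}$ ($N = 132 \cdot \frac{1}{67} = \frac{132}{67} \approx 1.9701$)
$H = \frac{4}{3} \approx 1.3333$
$w{\left(L \right)} = -22 + 2 L$ ($w{\left(L \right)} = 2 \left(-11 + L\right) = -22 + 2 L$)
$N + w{\left(H \right)} 147 = \frac{132}{67} + \left(-22 + 2 \cdot \frac{4}{3}\right) 147 = \frac{132}{67} + \left(-22 + \frac{8}{3}\right) 147 = \frac{132}{67} - 2842 = - \frac{190282}{67}$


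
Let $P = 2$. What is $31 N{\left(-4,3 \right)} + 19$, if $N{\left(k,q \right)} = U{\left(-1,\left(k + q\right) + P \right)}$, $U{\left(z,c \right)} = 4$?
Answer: $143$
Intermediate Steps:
$N{\left(k,q \right)} = 4$
$31 N{\left(-4,3 \right)} + 19 = 31 \cdot 4 + 19 = 124 + 19 = 143$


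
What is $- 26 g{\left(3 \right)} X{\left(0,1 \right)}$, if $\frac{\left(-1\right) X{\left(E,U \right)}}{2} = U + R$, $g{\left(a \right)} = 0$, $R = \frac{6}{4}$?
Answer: $0$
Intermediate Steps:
$R = \frac{3}{2}$ ($R = 6 \cdot \frac{1}{4} = \frac{3}{2} \approx 1.5$)
$X{\left(E,U \right)} = -3 - 2 U$ ($X{\left(E,U \right)} = - 2 \left(U + \frac{3}{2}\right) = - 2 \left(\frac{3}{2} + U\right) = -3 - 2 U$)
$- 26 g{\left(3 \right)} X{\left(0,1 \right)} = \left(-26\right) 0 \left(-3 - 2\right) = 0 \left(-3 - 2\right) = 0 \left(-5\right) = 0$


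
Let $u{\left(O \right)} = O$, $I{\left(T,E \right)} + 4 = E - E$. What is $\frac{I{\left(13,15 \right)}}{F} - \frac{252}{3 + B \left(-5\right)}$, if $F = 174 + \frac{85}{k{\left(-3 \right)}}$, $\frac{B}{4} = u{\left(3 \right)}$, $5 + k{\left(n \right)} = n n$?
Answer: $\frac{65300}{14839} \approx 4.4006$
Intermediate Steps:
$k{\left(n \right)} = -5 + n^{2}$ ($k{\left(n \right)} = -5 + n n = -5 + n^{2}$)
$I{\left(T,E \right)} = -4$ ($I{\left(T,E \right)} = -4 + \left(E - E\right) = -4 + 0 = -4$)
$B = 12$ ($B = 4 \cdot 3 = 12$)
$F = \frac{781}{4}$ ($F = 174 + \frac{85}{-5 + \left(-3\right)^{2}} = 174 + \frac{85}{-5 + 9} = 174 + \frac{85}{4} = \frac{781}{4} \approx 195.25$)
$\frac{I{\left(13,15 \right)}}{F} - \frac{252}{3 + B \left(-5\right)} = - \frac{4}{\frac{781}{4}} - \frac{252}{3 + 12 \left(-5\right)} = \left(-4\right) \frac{4}{781} - \frac{252}{3 - 60} = - \frac{16}{781} - \frac{252}{-57} = - \frac{16}{781} - - \frac{84}{19} = - \frac{16}{781} + \frac{84}{19} = \frac{65300}{14839}$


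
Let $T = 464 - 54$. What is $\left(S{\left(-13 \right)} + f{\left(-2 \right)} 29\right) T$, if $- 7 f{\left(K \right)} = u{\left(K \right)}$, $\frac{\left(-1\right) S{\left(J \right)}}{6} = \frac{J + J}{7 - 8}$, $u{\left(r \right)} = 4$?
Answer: $- \frac{495280}{7} \approx -70754.0$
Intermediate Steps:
$S{\left(J \right)} = 12 J$ ($S{\left(J \right)} = - 6 \frac{J + J}{7 - 8} = - 6 \frac{2 J}{-1} = - 6 \cdot 2 J \left(-1\right) = - 6 \left(- 2 J\right) = 12 J$)
$f{\left(K \right)} = - \frac{4}{7}$ ($f{\left(K \right)} = \left(- \frac{1}{7}\right) 4 = - \frac{4}{7}$)
$T = 410$ ($T = 464 - 54 = 410$)
$\left(S{\left(-13 \right)} + f{\left(-2 \right)} 29\right) T = \left(12 \left(-13\right) - \frac{116}{7}\right) 410 = \left(-156 - \frac{116}{7}\right) 410 = \left(- \frac{1208}{7}\right) 410 = - \frac{495280}{7}$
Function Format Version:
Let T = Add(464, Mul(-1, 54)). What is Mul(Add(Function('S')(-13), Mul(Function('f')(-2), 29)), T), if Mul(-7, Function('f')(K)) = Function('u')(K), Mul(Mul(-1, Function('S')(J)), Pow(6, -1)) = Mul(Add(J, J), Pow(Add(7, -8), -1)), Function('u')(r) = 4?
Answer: Rational(-495280, 7) ≈ -70754.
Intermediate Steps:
Function('S')(J) = Mul(12, J) (Function('S')(J) = Mul(-6, Mul(Add(J, J), Pow(Add(7, -8), -1))) = Mul(-6, Mul(Mul(2, J), Pow(-1, -1))) = Mul(-6, Mul(Mul(2, J), -1)) = Mul(-6, Mul(-2, J)) = Mul(12, J))
Function('f')(K) = Rational(-4, 7) (Function('f')(K) = Mul(Rational(-1, 7), 4) = Rational(-4, 7))
T = 410 (T = Add(464, -54) = 410)
Mul(Add(Function('S')(-13), Mul(Function('f')(-2), 29)), T) = Mul(Add(Mul(12, -13), Mul(Rational(-4, 7), 29)), 410) = Mul(Add(-156, Rational(-116, 7)), 410) = Mul(Rational(-1208, 7), 410) = Rational(-495280, 7)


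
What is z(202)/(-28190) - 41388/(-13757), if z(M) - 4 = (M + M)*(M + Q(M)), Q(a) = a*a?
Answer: -113368811138/193904915 ≈ -584.66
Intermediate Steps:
Q(a) = a**2
z(M) = 4 + 2*M*(M + M**2) (z(M) = 4 + (M + M)*(M + M**2) = 4 + (2*M)*(M + M**2) = 4 + 2*M*(M + M**2))
z(202)/(-28190) - 41388/(-13757) = (4 + 2*202**2 + 2*202**3)/(-28190) - 41388/(-13757) = (4 + 2*40804 + 2*8242408)*(-1/28190) - 41388*(-1/13757) = (4 + 81608 + 16484816)*(-1/28190) + 41388/13757 = 16566428*(-1/28190) + 41388/13757 = -8283214/14095 + 41388/13757 = -113368811138/193904915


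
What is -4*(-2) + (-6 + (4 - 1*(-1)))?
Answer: 7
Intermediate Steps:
-4*(-2) + (-6 + (4 - 1*(-1))) = 8 + (-6 + (4 + 1)) = 8 + (-6 + 5) = 8 - 1 = 7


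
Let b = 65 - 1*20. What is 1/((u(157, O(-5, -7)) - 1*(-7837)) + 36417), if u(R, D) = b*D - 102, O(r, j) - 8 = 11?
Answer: 1/45007 ≈ 2.2219e-5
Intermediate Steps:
O(r, j) = 19 (O(r, j) = 8 + 11 = 19)
b = 45 (b = 65 - 20 = 45)
u(R, D) = -102 + 45*D (u(R, D) = 45*D - 102 = -102 + 45*D)
1/((u(157, O(-5, -7)) - 1*(-7837)) + 36417) = 1/(((-102 + 45*19) - 1*(-7837)) + 36417) = 1/(((-102 + 855) + 7837) + 36417) = 1/((753 + 7837) + 36417) = 1/(8590 + 36417) = 1/45007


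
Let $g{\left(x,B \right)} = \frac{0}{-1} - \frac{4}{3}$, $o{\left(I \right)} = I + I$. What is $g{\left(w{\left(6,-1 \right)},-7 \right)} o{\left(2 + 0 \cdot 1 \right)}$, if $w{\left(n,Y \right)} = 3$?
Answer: $- \frac{16}{3} \approx -5.3333$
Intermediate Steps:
$o{\left(I \right)} = 2 I$
$g{\left(x,B \right)} = - \frac{4}{3}$ ($g{\left(x,B \right)} = 0 \left(-1\right) - \frac{4}{3} = 0 - \frac{4}{3} = - \frac{4}{3}$)
$g{\left(w{\left(6,-1 \right)},-7 \right)} o{\left(2 + 0 \cdot 1 \right)} = - \frac{4 \cdot 2 \left(2 + 0 \cdot 1\right)}{3} = - \frac{4 \cdot 2 \left(2 + 0\right)}{3} = - \frac{4 \cdot 2 \cdot 2}{3} = \left(- \frac{4}{3}\right) 4 = - \frac{16}{3}$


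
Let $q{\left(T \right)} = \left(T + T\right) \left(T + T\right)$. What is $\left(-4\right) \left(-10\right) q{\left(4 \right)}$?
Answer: $2560$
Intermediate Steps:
$q{\left(T \right)} = 4 T^{2}$ ($q{\left(T \right)} = 2 T 2 T = 4 T^{2}$)
$\left(-4\right) \left(-10\right) q{\left(4 \right)} = \left(-4\right) \left(-10\right) 4 \cdot 4^{2} = 40 \cdot 4 \cdot 16 = 40 \cdot 64 = 2560$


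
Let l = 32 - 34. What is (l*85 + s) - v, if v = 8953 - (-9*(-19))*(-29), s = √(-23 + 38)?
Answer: -14082 + √15 ≈ -14078.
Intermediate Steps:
s = √15 ≈ 3.8730
l = -2
v = 13912 (v = 8953 - 171*(-29) = 8953 - 1*(-4959) = 8953 + 4959 = 13912)
(l*85 + s) - v = (-2*85 + √15) - 1*13912 = (-170 + √15) - 13912 = -14082 + √15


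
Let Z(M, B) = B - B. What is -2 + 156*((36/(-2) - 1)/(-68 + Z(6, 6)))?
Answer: 707/17 ≈ 41.588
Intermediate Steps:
Z(M, B) = 0
-2 + 156*((36/(-2) - 1)/(-68 + Z(6, 6))) = -2 + 156*((36/(-2) - 1)/(-68 + 0)) = -2 + 156*((36*(-½) - 1)/(-68)) = -2 + 156*((-18 - 1)*(-1/68)) = -2 + 156*(-19*(-1/68)) = -2 + 156*(19/68) = -2 + 741/17 = 707/17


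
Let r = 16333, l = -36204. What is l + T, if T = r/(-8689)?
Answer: -314592889/8689 ≈ -36206.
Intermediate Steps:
T = -16333/8689 (T = 16333/(-8689) = 16333*(-1/8689) = -16333/8689 ≈ -1.8797)
l + T = -36204 - 16333/8689 = -314592889/8689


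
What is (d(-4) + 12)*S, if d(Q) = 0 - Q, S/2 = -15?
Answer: -480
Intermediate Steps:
S = -30 (S = 2*(-15) = -30)
d(Q) = -Q
(d(-4) + 12)*S = (-1*(-4) + 12)*(-30) = (4 + 12)*(-30) = 16*(-30) = -480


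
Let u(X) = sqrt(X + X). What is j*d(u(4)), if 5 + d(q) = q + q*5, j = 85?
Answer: -425 + 1020*sqrt(2) ≈ 1017.5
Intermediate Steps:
u(X) = sqrt(2)*sqrt(X) (u(X) = sqrt(2*X) = sqrt(2)*sqrt(X))
d(q) = -5 + 6*q (d(q) = -5 + (q + q*5) = -5 + (q + 5*q) = -5 + 6*q)
j*d(u(4)) = 85*(-5 + 6*(sqrt(2)*sqrt(4))) = 85*(-5 + 6*(sqrt(2)*2)) = 85*(-5 + 6*(2*sqrt(2))) = 85*(-5 + 12*sqrt(2)) = -425 + 1020*sqrt(2)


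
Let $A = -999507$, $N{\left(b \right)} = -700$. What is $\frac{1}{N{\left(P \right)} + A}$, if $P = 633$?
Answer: $- \frac{1}{1000207} \approx -9.9979 \cdot 10^{-7}$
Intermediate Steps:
$\frac{1}{N{\left(P \right)} + A} = \frac{1}{-700 - 999507} = \frac{1}{-1000207} = - \frac{1}{1000207}$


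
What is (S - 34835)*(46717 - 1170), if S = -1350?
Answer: -1648118195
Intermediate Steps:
(S - 34835)*(46717 - 1170) = (-1350 - 34835)*(46717 - 1170) = -36185*45547 = -1648118195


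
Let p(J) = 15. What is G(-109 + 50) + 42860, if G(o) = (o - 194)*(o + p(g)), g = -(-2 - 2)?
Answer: 53992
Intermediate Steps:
g = 4 (g = -1*(-4) = 4)
G(o) = (-194 + o)*(15 + o) (G(o) = (o - 194)*(o + 15) = (-194 + o)*(15 + o))
G(-109 + 50) + 42860 = (-2910 + (-109 + 50)**2 - 179*(-109 + 50)) + 42860 = (-2910 + (-59)**2 - 179*(-59)) + 42860 = (-2910 + 3481 + 10561) + 42860 = 11132 + 42860 = 53992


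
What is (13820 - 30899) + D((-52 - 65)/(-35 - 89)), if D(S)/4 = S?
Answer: -529332/31 ≈ -17075.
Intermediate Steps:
D(S) = 4*S
(13820 - 30899) + D((-52 - 65)/(-35 - 89)) = (13820 - 30899) + 4*((-52 - 65)/(-35 - 89)) = -17079 + 4*(-117/(-124)) = -17079 + 4*(-117*(-1/124)) = -17079 + 4*(117/124) = -17079 + 117/31 = -529332/31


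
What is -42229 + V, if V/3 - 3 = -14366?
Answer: -85318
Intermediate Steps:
V = -43089 (V = 9 + 3*(-14366) = 9 - 43098 = -43089)
-42229 + V = -42229 - 43089 = -85318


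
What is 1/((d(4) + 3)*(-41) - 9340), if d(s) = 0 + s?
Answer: -1/9627 ≈ -0.00010387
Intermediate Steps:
d(s) = s
1/((d(4) + 3)*(-41) - 9340) = 1/((4 + 3)*(-41) - 9340) = 1/(7*(-41) - 9340) = 1/(-287 - 9340) = 1/(-9627) = -1/9627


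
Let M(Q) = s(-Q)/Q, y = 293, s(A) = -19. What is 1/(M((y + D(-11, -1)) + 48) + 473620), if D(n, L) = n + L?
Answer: 329/155820961 ≈ 2.1114e-6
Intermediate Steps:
D(n, L) = L + n
M(Q) = -19/Q
1/(M((y + D(-11, -1)) + 48) + 473620) = 1/(-19/((293 + (-1 - 11)) + 48) + 473620) = 1/(-19/((293 - 12) + 48) + 473620) = 1/(-19/(281 + 48) + 473620) = 1/(-19/329 + 473620) = 1/(155820961/329) = 329/155820961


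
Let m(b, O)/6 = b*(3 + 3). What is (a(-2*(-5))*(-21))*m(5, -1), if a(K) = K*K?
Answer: -378000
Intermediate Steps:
m(b, O) = 36*b (m(b, O) = 6*(b*(3 + 3)) = 6*(b*6) = 6*(6*b) = 36*b)
a(K) = K²
(a(-2*(-5))*(-21))*m(5, -1) = ((-2*(-5))²*(-21))*(36*5) = (10²*(-21))*180 = (100*(-21))*180 = -2100*180 = -378000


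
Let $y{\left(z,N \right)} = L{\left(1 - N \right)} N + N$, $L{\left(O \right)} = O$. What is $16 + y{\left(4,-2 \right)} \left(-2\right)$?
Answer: $32$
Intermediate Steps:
$y{\left(z,N \right)} = N + N \left(1 - N\right)$ ($y{\left(z,N \right)} = \left(1 - N\right) N + N = N \left(1 - N\right) + N = N + N \left(1 - N\right)$)
$16 + y{\left(4,-2 \right)} \left(-2\right) = 16 + - 2 \left(2 - -2\right) \left(-2\right) = 16 + - 2 \left(2 + 2\right) \left(-2\right) = 16 + \left(-2\right) 4 \left(-2\right) = 16 - -16 = 16 + 16 = 32$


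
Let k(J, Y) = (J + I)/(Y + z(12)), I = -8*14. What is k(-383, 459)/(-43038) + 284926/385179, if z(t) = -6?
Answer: 205746997547/278130822678 ≈ 0.73975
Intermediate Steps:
I = -112
k(J, Y) = (-112 + J)/(-6 + Y) (k(J, Y) = (J - 112)/(Y - 6) = (-112 + J)/(-6 + Y))
k(-383, 459)/(-43038) + 284926/385179 = ((-112 - 383)/(-6 + 459))/(-43038) + 284926/385179 = (-495/453)*(-1/43038) + 284926*(1/385179) = ((1/453)*(-495))*(-1/43038) + 284926/385179 = -165/151*(-1/43038) + 284926/385179 = 55/2166246 + 284926/385179 = 205746997547/278130822678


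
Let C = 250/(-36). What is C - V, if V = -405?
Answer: 7165/18 ≈ 398.06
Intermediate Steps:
C = -125/18 (C = 250*(-1/36) = -125/18 ≈ -6.9444)
C - V = -125/18 - 1*(-405) = -125/18 + 405 = 7165/18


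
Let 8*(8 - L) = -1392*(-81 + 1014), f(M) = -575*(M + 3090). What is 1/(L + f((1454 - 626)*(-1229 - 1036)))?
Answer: 1/1076752100 ≈ 9.2872e-10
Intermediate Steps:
f(M) = -1776750 - 575*M (f(M) = -575*(3090 + M) = -1776750 - 575*M)
L = 162350 (L = 8 - (-174)*(-81 + 1014) = 8 - (-174)*933 = 8 - ⅛*(-1298736) = 8 + 162342 = 162350)
1/(L + f((1454 - 626)*(-1229 - 1036))) = 1/(162350 + (-1776750 - 575*(1454 - 626)*(-1229 - 1036))) = 1/(162350 + (-1776750 - 476100*(-2265))) = 1/(162350 + (-1776750 - 575*(-1875420))) = 1/(162350 + (-1776750 + 1078366500)) = 1/(162350 + 1076589750) = 1/1076752100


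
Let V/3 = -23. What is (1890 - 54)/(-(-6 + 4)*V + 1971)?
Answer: 612/611 ≈ 1.0016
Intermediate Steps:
V = -69 (V = 3*(-23) = -69)
(1890 - 54)/(-(-6 + 4)*V + 1971) = (1890 - 54)/(-(-6 + 4)*(-69) + 1971) = 1836/(-(-2)*(-69) + 1971) = 1836/(-1*138 + 1971) = 1836/(-138 + 1971) = 1836/1833 = 1836*(1/1833) = 612/611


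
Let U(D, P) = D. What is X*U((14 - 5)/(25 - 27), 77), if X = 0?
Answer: 0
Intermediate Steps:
X*U((14 - 5)/(25 - 27), 77) = 0*((14 - 5)/(25 - 27)) = 0*(9/(-2)) = 0*(9*(-1/2)) = 0*(-9/2) = 0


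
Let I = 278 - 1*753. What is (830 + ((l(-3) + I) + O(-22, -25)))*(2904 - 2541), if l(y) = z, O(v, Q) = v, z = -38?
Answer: 107085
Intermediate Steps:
I = -475 (I = 278 - 753 = -475)
l(y) = -38
(830 + ((l(-3) + I) + O(-22, -25)))*(2904 - 2541) = (830 + ((-38 - 475) - 22))*(2904 - 2541) = (830 + (-513 - 22))*363 = (830 - 535)*363 = 295*363 = 107085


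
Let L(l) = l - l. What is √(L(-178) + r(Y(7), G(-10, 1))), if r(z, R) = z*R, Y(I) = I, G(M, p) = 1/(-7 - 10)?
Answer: I*√119/17 ≈ 0.64169*I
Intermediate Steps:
G(M, p) = -1/17 (G(M, p) = 1/(-17) = -1/17)
L(l) = 0
r(z, R) = R*z
√(L(-178) + r(Y(7), G(-10, 1))) = √(0 - 1/17*7) = √(0 - 7/17) = √(-7/17) = I*√119/17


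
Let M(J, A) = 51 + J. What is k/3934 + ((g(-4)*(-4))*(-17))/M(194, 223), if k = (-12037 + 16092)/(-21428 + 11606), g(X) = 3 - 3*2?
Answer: -1126214581/1352391180 ≈ -0.83276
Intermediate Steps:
g(X) = -3 (g(X) = 3 - 6 = -3)
k = -4055/9822 (k = 4055/(-9822) = 4055*(-1/9822) = -4055/9822 ≈ -0.41285)
k/3934 + ((g(-4)*(-4))*(-17))/M(194, 223) = -4055/9822/3934 + (-3*(-4)*(-17))/(51 + 194) = -4055/9822*1/3934 + (12*(-17))/245 = -4055/38639748 - 204*1/245 = -4055/38639748 - 204/245 = -1126214581/1352391180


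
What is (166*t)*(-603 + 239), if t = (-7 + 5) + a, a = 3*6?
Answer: -966784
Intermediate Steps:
a = 18
t = 16 (t = (-7 + 5) + 18 = -2 + 18 = 16)
(166*t)*(-603 + 239) = (166*16)*(-603 + 239) = 2656*(-364) = -966784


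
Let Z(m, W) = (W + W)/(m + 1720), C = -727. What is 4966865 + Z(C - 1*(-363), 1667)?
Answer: 3367536137/678 ≈ 4.9669e+6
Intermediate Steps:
Z(m, W) = 2*W/(1720 + m) (Z(m, W) = (2*W)/(1720 + m) = 2*W/(1720 + m))
4966865 + Z(C - 1*(-363), 1667) = 4966865 + 2*1667/(1720 + (-727 - 1*(-363))) = 4966865 + 2*1667/(1720 + (-727 + 363)) = 4966865 + 2*1667/(1720 - 364) = 4966865 + 2*1667/1356 = 4966865 + 2*1667*(1/1356) = 4966865 + 1667/678 = 3367536137/678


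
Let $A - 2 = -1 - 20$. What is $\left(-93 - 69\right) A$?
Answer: $3078$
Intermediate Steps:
$A = -19$ ($A = 2 - 21 = -19$)
$\left(-93 - 69\right) A = \left(-93 - 69\right) \left(-19\right) = \left(-162\right) \left(-19\right) = 3078$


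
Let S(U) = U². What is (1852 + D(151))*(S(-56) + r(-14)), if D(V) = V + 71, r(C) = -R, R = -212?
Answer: 6943752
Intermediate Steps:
r(C) = 212 (r(C) = -1*(-212) = 212)
D(V) = 71 + V
(1852 + D(151))*(S(-56) + r(-14)) = (1852 + (71 + 151))*((-56)² + 212) = (1852 + 222)*(3136 + 212) = 2074*3348 = 6943752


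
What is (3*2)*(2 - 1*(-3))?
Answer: 30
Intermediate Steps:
(3*2)*(2 - 1*(-3)) = 6*(2 + 3) = 6*5 = 30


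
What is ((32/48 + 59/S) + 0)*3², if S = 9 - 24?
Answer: -147/5 ≈ -29.400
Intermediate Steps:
S = -15
((32/48 + 59/S) + 0)*3² = ((32/48 + 59/(-15)) + 0)*3² = ((32*(1/48) + 59*(-1/15)) + 0)*9 = ((⅔ - 59/15) + 0)*9 = (-49/15 + 0)*9 = -49/15*9 = -147/5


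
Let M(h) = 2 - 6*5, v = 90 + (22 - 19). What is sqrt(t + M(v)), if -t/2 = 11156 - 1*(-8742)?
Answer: 4*I*sqrt(2489) ≈ 199.56*I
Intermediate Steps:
v = 93 (v = 90 + 3 = 93)
t = -39796 (t = -2*(11156 - 1*(-8742)) = -2*(11156 + 8742) = -2*19898 = -39796)
M(h) = -28 (M(h) = 2 - 30 = -28)
sqrt(t + M(v)) = sqrt(-39796 - 28) = sqrt(-39824) = 4*I*sqrt(2489)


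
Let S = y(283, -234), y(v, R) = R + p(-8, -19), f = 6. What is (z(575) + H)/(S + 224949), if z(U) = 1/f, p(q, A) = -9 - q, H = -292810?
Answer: -1756859/1348284 ≈ -1.3030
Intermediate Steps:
y(v, R) = -1 + R (y(v, R) = R + (-9 - 1*(-8)) = R + (-9 + 8) = R - 1 = -1 + R)
S = -235 (S = -1 - 234 = -235)
z(U) = ⅙ (z(U) = 1/6 = ⅙)
(z(575) + H)/(S + 224949) = (⅙ - 292810)/(-235 + 224949) = -1756859/6/224714 = -1756859/6*1/224714 = -1756859/1348284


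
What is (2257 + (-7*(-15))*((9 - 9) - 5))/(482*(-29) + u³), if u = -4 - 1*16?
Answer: -866/10989 ≈ -0.078806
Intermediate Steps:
u = -20 (u = -4 - 16 = -20)
(2257 + (-7*(-15))*((9 - 9) - 5))/(482*(-29) + u³) = (2257 + (-7*(-15))*((9 - 9) - 5))/(482*(-29) + (-20)³) = (2257 + 105*(0 - 5))/(-13978 - 8000) = (2257 + 105*(-5))/(-21978) = (2257 - 525)*(-1/21978) = 1732*(-1/21978) = -866/10989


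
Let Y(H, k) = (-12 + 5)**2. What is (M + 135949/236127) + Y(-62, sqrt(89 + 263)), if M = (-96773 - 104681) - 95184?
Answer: -70032534854/236127 ≈ -2.9659e+5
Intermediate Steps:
M = -296638 (M = -201454 - 95184 = -296638)
Y(H, k) = 49 (Y(H, k) = (-7)**2 = 49)
(M + 135949/236127) + Y(-62, sqrt(89 + 263)) = (-296638 + 135949/236127) + 49 = -70044105077/236127 + 49 = -70032534854/236127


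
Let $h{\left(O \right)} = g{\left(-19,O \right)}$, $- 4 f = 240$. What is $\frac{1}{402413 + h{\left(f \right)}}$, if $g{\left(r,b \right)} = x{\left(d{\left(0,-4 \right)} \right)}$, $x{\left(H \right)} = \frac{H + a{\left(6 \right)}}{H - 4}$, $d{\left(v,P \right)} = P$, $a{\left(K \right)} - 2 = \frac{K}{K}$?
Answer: $\frac{8}{3219305} \approx 2.485 \cdot 10^{-6}$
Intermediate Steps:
$a{\left(K \right)} = 3$ ($a{\left(K \right)} = 2 + \frac{K}{K} = 2 + 1 = 3$)
$f = -60$ ($f = \left(- \frac{1}{4}\right) 240 = -60$)
$x{\left(H \right)} = \frac{3 + H}{-4 + H}$ ($x{\left(H \right)} = \frac{H + 3}{H - 4} = \frac{3 + H}{-4 + H}$)
$g{\left(r,b \right)} = \frac{1}{8}$ ($g{\left(r,b \right)} = \frac{3 - 4}{-4 - 4} = \frac{1}{-8} \left(-1\right) = \left(- \frac{1}{8}\right) \left(-1\right) = \frac{1}{8}$)
$h{\left(O \right)} = \frac{1}{8}$
$\frac{1}{402413 + h{\left(f \right)}} = \frac{1}{402413 + \frac{1}{8}} = \frac{1}{\frac{3219305}{8}} = \frac{8}{3219305}$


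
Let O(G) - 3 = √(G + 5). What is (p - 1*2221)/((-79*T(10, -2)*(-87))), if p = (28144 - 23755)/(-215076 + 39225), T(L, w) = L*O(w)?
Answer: -6509491/402874641 + 6509491*√3/1208623923 ≈ -0.0068290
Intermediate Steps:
O(G) = 3 + √(5 + G) (O(G) = 3 + √(G + 5) = 3 + √(5 + G))
T(L, w) = L*(3 + √(5 + w))
p = -1463/58617 (p = 4389/(-175851) = 4389*(-1/175851) = -1463/58617 ≈ -0.024959)
(p - 1*2221)/((-79*T(10, -2)*(-87))) = (-1463/58617 - 1*2221)/((-790*(3 + √(5 - 2))*(-87))) = (-1463/58617 - 2221)/((-790*(3 + √3)*(-87))) = -130189820*1/(6873*(30 + 10*√3))/58617 = -130189820*(-1/(87*(-2370 - 790*√3)))/58617 = -130189820/(58617*(206190 + 68730*√3))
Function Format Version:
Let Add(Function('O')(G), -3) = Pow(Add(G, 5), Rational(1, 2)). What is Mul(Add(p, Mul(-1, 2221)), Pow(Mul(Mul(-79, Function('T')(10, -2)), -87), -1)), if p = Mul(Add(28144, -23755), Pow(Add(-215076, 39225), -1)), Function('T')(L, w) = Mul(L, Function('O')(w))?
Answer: Add(Rational(-6509491, 402874641), Mul(Rational(6509491, 1208623923), Pow(3, Rational(1, 2)))) ≈ -0.0068290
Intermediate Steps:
Function('O')(G) = Add(3, Pow(Add(5, G), Rational(1, 2))) (Function('O')(G) = Add(3, Pow(Add(G, 5), Rational(1, 2))) = Add(3, Pow(Add(5, G), Rational(1, 2))))
Function('T')(L, w) = Mul(L, Add(3, Pow(Add(5, w), Rational(1, 2))))
p = Rational(-1463, 58617) (p = Mul(4389, Pow(-175851, -1)) = Mul(4389, Rational(-1, 175851)) = Rational(-1463, 58617) ≈ -0.024959)
Mul(Add(p, Mul(-1, 2221)), Pow(Mul(Mul(-79, Function('T')(10, -2)), -87), -1)) = Mul(Add(Rational(-1463, 58617), Mul(-1, 2221)), Pow(Mul(Mul(-79, Mul(10, Add(3, Pow(Add(5, -2), Rational(1, 2))))), -87), -1)) = Mul(Add(Rational(-1463, 58617), -2221), Pow(Mul(Mul(-79, Mul(10, Add(3, Pow(3, Rational(1, 2))))), -87), -1)) = Mul(Rational(-130189820, 58617), Pow(Mul(Mul(-79, Add(30, Mul(10, Pow(3, Rational(1, 2))))), -87), -1)) = Mul(Rational(-130189820, 58617), Pow(Mul(Add(-2370, Mul(-790, Pow(3, Rational(1, 2)))), -87), -1)) = Mul(Rational(-130189820, 58617), Pow(Add(206190, Mul(68730, Pow(3, Rational(1, 2)))), -1))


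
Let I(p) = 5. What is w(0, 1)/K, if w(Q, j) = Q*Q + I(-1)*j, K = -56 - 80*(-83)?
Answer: 5/6584 ≈ 0.00075942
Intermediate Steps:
K = 6584 (K = -56 + 6640 = 6584)
w(Q, j) = Q² + 5*j (w(Q, j) = Q*Q + 5*j = Q² + 5*j)
w(0, 1)/K = (0² + 5*1)/6584 = (0 + 5)/6584 = (1/6584)*5 = 5/6584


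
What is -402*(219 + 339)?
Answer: -224316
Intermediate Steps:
-402*(219 + 339) = -402*558 = -1*224316 = -224316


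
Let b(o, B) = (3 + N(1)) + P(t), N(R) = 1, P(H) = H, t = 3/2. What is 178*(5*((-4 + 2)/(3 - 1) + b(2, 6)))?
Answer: 4005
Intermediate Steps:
t = 3/2 (t = 3*(½) = 3/2 ≈ 1.5000)
b(o, B) = 11/2 (b(o, B) = (3 + 1) + 3/2 = 4 + 3/2 = 11/2)
178*(5*((-4 + 2)/(3 - 1) + b(2, 6))) = 178*(5*((-4 + 2)/(3 - 1) + 11/2)) = 178*(5*(-2/2 + 11/2)) = 178*(5*(-2*½ + 11/2)) = 178*(5*(-1 + 11/2)) = 178*(5*(9/2)) = 178*(45/2) = 4005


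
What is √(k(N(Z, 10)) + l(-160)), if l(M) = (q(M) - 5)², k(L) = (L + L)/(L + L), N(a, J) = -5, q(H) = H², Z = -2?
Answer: √655104026 ≈ 25595.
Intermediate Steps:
k(L) = 1 (k(L) = (2*L)/((2*L)) = (2*L)*(1/(2*L)) = 1)
l(M) = (-5 + M²)² (l(M) = (M² - 5)² = (-5 + M²)²)
√(k(N(Z, 10)) + l(-160)) = √(1 + (-5 + (-160)²)²) = √(1 + (-5 + 25600)²) = √(1 + 25595²) = √(1 + 655104025) = √655104026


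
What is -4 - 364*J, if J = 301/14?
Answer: -7830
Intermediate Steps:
J = 43/2 (J = 301*(1/14) = 43/2 ≈ 21.500)
-4 - 364*J = -4 - 364*43/2 = -4 - 7826 = -7830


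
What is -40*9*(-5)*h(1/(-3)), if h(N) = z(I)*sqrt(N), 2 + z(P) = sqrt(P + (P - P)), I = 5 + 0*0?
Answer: 600*I*sqrt(3)*(-2 + sqrt(5)) ≈ 245.33*I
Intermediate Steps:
I = 5 (I = 5 + 0 = 5)
z(P) = -2 + sqrt(P) (z(P) = -2 + sqrt(P + (P - P)) = -2 + sqrt(P + 0) = -2 + sqrt(P))
h(N) = sqrt(N)*(-2 + sqrt(5)) (h(N) = (-2 + sqrt(5))*sqrt(N) = sqrt(N)*(-2 + sqrt(5)))
-40*9*(-5)*h(1/(-3)) = -40*9*(-5)*sqrt(1/(-3))*(-2 + sqrt(5)) = -(-1800)*sqrt(-1/3)*(-2 + sqrt(5)) = -(-1800)*(I*sqrt(3)/3)*(-2 + sqrt(5)) = -(-1800)*I*sqrt(3)*(-2 + sqrt(5))/3 = -(-600)*I*sqrt(3)*(-2 + sqrt(5)) = 600*I*sqrt(3)*(-2 + sqrt(5))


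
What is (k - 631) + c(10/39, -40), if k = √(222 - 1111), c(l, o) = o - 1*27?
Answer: -698 + I*√889 ≈ -698.0 + 29.816*I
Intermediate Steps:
c(l, o) = -27 + o (c(l, o) = o - 27 = -27 + o)
k = I*√889 (k = √(-889) = I*√889 ≈ 29.816*I)
(k - 631) + c(10/39, -40) = (I*√889 - 631) + (-27 - 40) = (-631 + I*√889) - 67 = -698 + I*√889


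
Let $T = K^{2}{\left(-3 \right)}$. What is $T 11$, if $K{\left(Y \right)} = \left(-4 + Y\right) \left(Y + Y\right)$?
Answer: $19404$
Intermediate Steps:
$K{\left(Y \right)} = 2 Y \left(-4 + Y\right)$ ($K{\left(Y \right)} = \left(-4 + Y\right) 2 Y = 2 Y \left(-4 + Y\right)$)
$T = 1764$ ($T = \left(2 \left(-3\right) \left(-4 - 3\right)\right)^{2} = \left(2 \left(-3\right) \left(-7\right)\right)^{2} = 42^{2} = 1764$)
$T 11 = 1764 \cdot 11 = 19404$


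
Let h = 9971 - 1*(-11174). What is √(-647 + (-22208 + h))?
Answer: 3*I*√190 ≈ 41.352*I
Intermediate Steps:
h = 21145 (h = 9971 + 11174 = 21145)
√(-647 + (-22208 + h)) = √(-647 + (-22208 + 21145)) = √(-647 - 1063) = √(-1710) = 3*I*√190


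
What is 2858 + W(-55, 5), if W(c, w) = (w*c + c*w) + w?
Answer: 2313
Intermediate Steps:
W(c, w) = w + 2*c*w (W(c, w) = (c*w + c*w) + w = 2*c*w + w = w + 2*c*w)
2858 + W(-55, 5) = 2858 + 5*(1 + 2*(-55)) = 2858 + 5*(1 - 110) = 2858 + 5*(-109) = 2858 - 545 = 2313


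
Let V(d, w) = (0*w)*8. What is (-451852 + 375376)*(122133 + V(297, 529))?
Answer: -9340243308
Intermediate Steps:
V(d, w) = 0 (V(d, w) = 0*8 = 0)
(-451852 + 375376)*(122133 + V(297, 529)) = (-451852 + 375376)*(122133 + 0) = -76476*122133 = -9340243308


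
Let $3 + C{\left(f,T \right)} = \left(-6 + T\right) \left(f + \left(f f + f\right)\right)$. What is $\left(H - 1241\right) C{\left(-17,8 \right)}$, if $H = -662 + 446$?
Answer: $-738699$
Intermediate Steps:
$C{\left(f,T \right)} = -3 + \left(-6 + T\right) \left(f^{2} + 2 f\right)$ ($C{\left(f,T \right)} = -3 + \left(-6 + T\right) \left(f + \left(f f + f\right)\right) = -3 + \left(-6 + T\right) \left(f + \left(f^{2} + f\right)\right) = -3 + \left(-6 + T\right) \left(f + \left(f + f^{2}\right)\right) = -3 + \left(-6 + T\right) \left(f^{2} + 2 f\right)$)
$H = -216$
$\left(H - 1241\right) C{\left(-17,8 \right)} = \left(-216 - 1241\right) \left(-3 - -204 - 6 \left(-17\right)^{2} + 8 \left(-17\right)^{2} + 2 \cdot 8 \left(-17\right)\right) = - 1457 \left(-3 + 204 - 1734 + 8 \cdot 289 - 272\right) = - 1457 \left(-3 + 204 - 1734 + 2312 - 272\right) = \left(-1457\right) 507 = -738699$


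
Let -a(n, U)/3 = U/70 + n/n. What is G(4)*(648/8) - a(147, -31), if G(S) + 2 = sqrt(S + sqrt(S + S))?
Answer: -11223/70 + 81*sqrt(4 + 2*sqrt(2)) ≈ 51.335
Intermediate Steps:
G(S) = -2 + sqrt(S + sqrt(2)*sqrt(S)) (G(S) = -2 + sqrt(S + sqrt(S + S)) = -2 + sqrt(S + sqrt(2*S)) = -2 + sqrt(S + sqrt(2)*sqrt(S)))
a(n, U) = -3 - 3*U/70 (a(n, U) = -3*(U/70 + n/n) = -3*(U*(1/70) + 1) = -3*(U/70 + 1) = -3*(1 + U/70) = -3 - 3*U/70)
G(4)*(648/8) - a(147, -31) = (-2 + sqrt(4 + sqrt(2)*sqrt(4)))*(648/8) - (-3 - 3/70*(-31)) = (-2 + sqrt(4 + sqrt(2)*2))*(648*(1/8)) - (-3 + 93/70) = (-2 + sqrt(4 + 2*sqrt(2)))*81 - 1*(-117/70) = (-162 + 81*sqrt(4 + 2*sqrt(2))) + 117/70 = -11223/70 + 81*sqrt(4 + 2*sqrt(2))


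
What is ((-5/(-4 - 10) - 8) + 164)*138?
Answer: 151041/7 ≈ 21577.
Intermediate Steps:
((-5/(-4 - 10) - 8) + 164)*138 = ((-5/(-14) - 8) + 164)*138 = ((-5*(-1/14) - 8) + 164)*138 = ((5/14 - 8) + 164)*138 = (-107/14 + 164)*138 = (2189/14)*138 = 151041/7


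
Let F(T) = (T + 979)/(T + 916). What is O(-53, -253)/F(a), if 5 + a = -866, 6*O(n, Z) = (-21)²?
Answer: 245/8 ≈ 30.625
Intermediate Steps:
O(n, Z) = 147/2 (O(n, Z) = (⅙)*(-21)² = (⅙)*441 = 147/2)
a = -871 (a = -5 - 866 = -871)
F(T) = (979 + T)/(916 + T)
O(-53, -253)/F(a) = 147/(2*(((979 - 871)/(916 - 871)))) = 147/(2*((108/45))) = 147/(2*(((1/45)*108))) = 147/(2*(12/5)) = (147/2)*(5/12) = 245/8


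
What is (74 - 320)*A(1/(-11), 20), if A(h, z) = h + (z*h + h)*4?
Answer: 20910/11 ≈ 1900.9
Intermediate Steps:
A(h, z) = 5*h + 4*h*z (A(h, z) = h + (h*z + h)*4 = h + (h + h*z)*4 = h + (4*h + 4*h*z) = 5*h + 4*h*z)
(74 - 320)*A(1/(-11), 20) = (74 - 320)*((5 + 4*20)/(-11)) = -(-246)*(5 + 80)/11 = -(-246)*85/11 = -246*(-85/11) = 20910/11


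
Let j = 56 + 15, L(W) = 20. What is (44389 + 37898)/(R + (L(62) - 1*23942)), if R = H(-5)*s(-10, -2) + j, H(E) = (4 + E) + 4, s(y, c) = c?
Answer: -82287/23857 ≈ -3.4492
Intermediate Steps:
j = 71
H(E) = 8 + E
R = 65 (R = (8 - 5)*(-2) + 71 = 3*(-2) + 71 = -6 + 71 = 65)
(44389 + 37898)/(R + (L(62) - 1*23942)) = (44389 + 37898)/(65 + (20 - 1*23942)) = 82287/(65 + (20 - 23942)) = 82287/(65 - 23922) = 82287/(-23857) = 82287*(-1/23857) = -82287/23857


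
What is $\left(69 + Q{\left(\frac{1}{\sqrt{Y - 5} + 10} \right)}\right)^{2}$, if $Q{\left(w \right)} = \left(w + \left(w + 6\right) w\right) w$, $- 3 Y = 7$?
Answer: $\frac{9 \left(265049179 i + 2177304182 \sqrt{66}\right)}{8 \left(66581 i + 513630 \sqrt{66}\right)} \approx 4768.9 - 4.6337 i$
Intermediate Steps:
$Y = - \frac{7}{3}$ ($Y = \left(- \frac{1}{3}\right) 7 = - \frac{7}{3} \approx -2.3333$)
$Q{\left(w \right)} = w \left(w + w \left(6 + w\right)\right)$ ($Q{\left(w \right)} = \left(w + \left(6 + w\right) w\right) w = \left(w + w \left(6 + w\right)\right) w = w \left(w + w \left(6 + w\right)\right)$)
$\left(69 + Q{\left(\frac{1}{\sqrt{Y - 5} + 10} \right)}\right)^{2} = \left(69 + \left(\frac{1}{\sqrt{- \frac{7}{3} - 5} + 10}\right)^{2} \left(7 + \frac{1}{\sqrt{- \frac{7}{3} - 5} + 10}\right)\right)^{2} = \left(69 + \left(\frac{1}{\sqrt{- \frac{22}{3}} + 10}\right)^{2} \left(7 + \frac{1}{\sqrt{- \frac{22}{3}} + 10}\right)\right)^{2} = \left(69 + \left(\frac{1}{\frac{i \sqrt{66}}{3} + 10}\right)^{2} \left(7 + \frac{1}{\frac{i \sqrt{66}}{3} + 10}\right)\right)^{2} = \left(69 + \left(\frac{1}{10 + \frac{i \sqrt{66}}{3}}\right)^{2} \left(7 + \frac{1}{10 + \frac{i \sqrt{66}}{3}}\right)\right)^{2} = \left(69 + \frac{7 + \frac{1}{10 + \frac{i \sqrt{66}}{3}}}{\left(10 + \frac{i \sqrt{66}}{3}\right)^{2}}\right)^{2}$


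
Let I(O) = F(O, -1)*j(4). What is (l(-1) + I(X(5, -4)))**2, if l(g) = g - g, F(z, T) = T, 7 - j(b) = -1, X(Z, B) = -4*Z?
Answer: 64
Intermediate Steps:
j(b) = 8 (j(b) = 7 - 1*(-1) = 7 + 1 = 8)
l(g) = 0
I(O) = -8 (I(O) = -1*8 = -8)
(l(-1) + I(X(5, -4)))**2 = (0 - 8)**2 = (-8)**2 = 64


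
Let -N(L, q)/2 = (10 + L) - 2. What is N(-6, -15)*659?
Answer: -2636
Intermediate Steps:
N(L, q) = -16 - 2*L (N(L, q) = -2*((10 + L) - 2) = -2*(8 + L) = -16 - 2*L)
N(-6, -15)*659 = (-16 - 2*(-6))*659 = (-16 + 12)*659 = -4*659 = -2636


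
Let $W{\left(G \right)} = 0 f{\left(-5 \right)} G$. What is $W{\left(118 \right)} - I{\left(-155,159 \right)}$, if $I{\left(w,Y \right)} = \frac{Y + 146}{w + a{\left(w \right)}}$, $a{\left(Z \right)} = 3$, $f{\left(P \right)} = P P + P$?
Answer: $\frac{305}{152} \approx 2.0066$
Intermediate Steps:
$f{\left(P \right)} = P + P^{2}$ ($f{\left(P \right)} = P^{2} + P = P + P^{2}$)
$I{\left(w,Y \right)} = \frac{146 + Y}{3 + w}$ ($I{\left(w,Y \right)} = \frac{Y + 146}{w + 3} = \frac{146 + Y}{3 + w}$)
$W{\left(G \right)} = 0$ ($W{\left(G \right)} = 0 \left(- 5 \left(1 - 5\right)\right) G = 0 \left(\left(-5\right) \left(-4\right)\right) G = 0 \cdot 20 G = 0 G = 0$)
$W{\left(118 \right)} - I{\left(-155,159 \right)} = 0 - \frac{146 + 159}{3 - 155} = 0 - \frac{1}{-152} \cdot 305 = 0 - \left(- \frac{1}{152}\right) 305 = 0 - - \frac{305}{152} = 0 + \frac{305}{152} = \frac{305}{152}$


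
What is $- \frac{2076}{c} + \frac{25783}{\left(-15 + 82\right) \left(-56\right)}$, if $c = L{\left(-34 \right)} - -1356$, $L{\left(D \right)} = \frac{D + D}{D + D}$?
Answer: $- \frac{42776683}{5091464} \approx -8.4016$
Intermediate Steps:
$L{\left(D \right)} = 1$ ($L{\left(D \right)} = \frac{2 D}{2 D} = 2 D \frac{1}{2 D} = 1$)
$c = 1357$ ($c = 1 - -1356 = 1 + 1356 = 1357$)
$- \frac{2076}{c} + \frac{25783}{\left(-15 + 82\right) \left(-56\right)} = - \frac{2076}{1357} + \frac{25783}{\left(-15 + 82\right) \left(-56\right)} = \left(-2076\right) \frac{1}{1357} + \frac{25783}{67 \left(-56\right)} = - \frac{2076}{1357} + \frac{25783}{-3752} = - \frac{2076}{1357} + 25783 \left(- \frac{1}{3752}\right) = - \frac{2076}{1357} - \frac{25783}{3752} = - \frac{42776683}{5091464}$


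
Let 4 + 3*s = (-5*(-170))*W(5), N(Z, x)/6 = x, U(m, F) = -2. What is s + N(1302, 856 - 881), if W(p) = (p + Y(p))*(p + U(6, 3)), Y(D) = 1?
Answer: 14846/3 ≈ 4948.7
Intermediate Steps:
N(Z, x) = 6*x
W(p) = (1 + p)*(-2 + p) (W(p) = (p + 1)*(p - 2) = (1 + p)*(-2 + p))
s = 15296/3 (s = -4/3 + ((-5*(-170))*(-2 + 5**2 - 1*5))/3 = -4/3 + (850*(-2 + 25 - 5))/3 = -4/3 + (850*18)/3 = -4/3 + (1/3)*15300 = -4/3 + 5100 = 15296/3 ≈ 5098.7)
s + N(1302, 856 - 881) = 15296/3 + 6*(856 - 881) = 15296/3 + 6*(-25) = 15296/3 - 150 = 14846/3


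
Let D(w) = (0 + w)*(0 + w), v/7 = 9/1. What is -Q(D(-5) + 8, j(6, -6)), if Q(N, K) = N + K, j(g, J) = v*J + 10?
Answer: 335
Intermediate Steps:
v = 63 (v = 7*(9/1) = 7*(9*1) = 7*9 = 63)
D(w) = w² (D(w) = w*w = w²)
j(g, J) = 10 + 63*J (j(g, J) = 63*J + 10 = 10 + 63*J)
Q(N, K) = K + N
-Q(D(-5) + 8, j(6, -6)) = -((10 + 63*(-6)) + ((-5)² + 8)) = -((10 - 378) + (25 + 8)) = -(-368 + 33) = -1*(-335) = 335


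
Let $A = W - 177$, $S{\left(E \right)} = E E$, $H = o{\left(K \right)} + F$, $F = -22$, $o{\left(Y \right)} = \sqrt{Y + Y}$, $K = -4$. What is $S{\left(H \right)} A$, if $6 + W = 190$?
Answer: $3332 - 616 i \sqrt{2} \approx 3332.0 - 871.16 i$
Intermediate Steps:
$o{\left(Y \right)} = \sqrt{2} \sqrt{Y}$ ($o{\left(Y \right)} = \sqrt{2 Y} = \sqrt{2} \sqrt{Y}$)
$W = 184$ ($W = -6 + 190 = 184$)
$H = -22 + 2 i \sqrt{2}$ ($H = \sqrt{2} \sqrt{-4} - 22 = \sqrt{2} \cdot 2 i - 22 = 2 i \sqrt{2} - 22 = -22 + 2 i \sqrt{2} \approx -22.0 + 2.8284 i$)
$S{\left(E \right)} = E^{2}$
$A = 7$ ($A = 184 - 177 = 7$)
$S{\left(H \right)} A = \left(-22 + 2 i \sqrt{2}\right)^{2} \cdot 7 = 7 \left(-22 + 2 i \sqrt{2}\right)^{2}$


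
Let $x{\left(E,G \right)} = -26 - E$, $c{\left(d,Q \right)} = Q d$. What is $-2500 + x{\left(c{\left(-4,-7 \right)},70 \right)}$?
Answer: $-2554$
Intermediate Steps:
$-2500 + x{\left(c{\left(-4,-7 \right)},70 \right)} = -2500 - \left(26 - -28\right) = -2500 - 54 = -2554$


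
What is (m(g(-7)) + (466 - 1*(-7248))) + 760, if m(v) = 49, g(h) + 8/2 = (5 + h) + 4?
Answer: 8523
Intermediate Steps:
g(h) = 5 + h (g(h) = -4 + ((5 + h) + 4) = -4 + (9 + h) = 5 + h)
(m(g(-7)) + (466 - 1*(-7248))) + 760 = (49 + (466 - 1*(-7248))) + 760 = (49 + (466 + 7248)) + 760 = (49 + 7714) + 760 = 7763 + 760 = 8523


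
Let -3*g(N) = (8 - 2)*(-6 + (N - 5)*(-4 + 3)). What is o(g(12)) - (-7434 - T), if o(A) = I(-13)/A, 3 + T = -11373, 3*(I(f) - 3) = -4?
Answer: -307471/78 ≈ -3941.9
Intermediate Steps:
g(N) = 2 + 2*N (g(N) = -(8 - 2)*(-6 + (N - 5)*(-4 + 3))/3 = -2*(-6 + (-5 + N)*(-1)) = -2*(-6 + (5 - N)) = -2*(-1 - N) = -(-6 - 6*N)/3 = 2 + 2*N)
I(f) = 5/3 (I(f) = 3 + (⅓)*(-4) = 3 - 4/3 = 5/3)
T = -11376 (T = -3 - 11373 = -11376)
o(A) = 5/(3*A)
o(g(12)) - (-7434 - T) = 5/(3*(2 + 2*12)) - (-7434 - 1*(-11376)) = 5/(3*(2 + 24)) - (-7434 + 11376) = (5/3)/26 - 1*3942 = (5/3)*(1/26) - 3942 = 5/78 - 3942 = -307471/78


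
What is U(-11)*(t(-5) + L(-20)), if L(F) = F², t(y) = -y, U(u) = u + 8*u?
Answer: -40095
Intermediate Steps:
U(u) = 9*u
U(-11)*(t(-5) + L(-20)) = (9*(-11))*(-1*(-5) + (-20)²) = -99*(5 + 400) = -99*405 = -40095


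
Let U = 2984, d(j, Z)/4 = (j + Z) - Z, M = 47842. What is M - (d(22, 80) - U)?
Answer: 50738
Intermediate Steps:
d(j, Z) = 4*j (d(j, Z) = 4*((j + Z) - Z) = 4*((Z + j) - Z) = 4*j)
M - (d(22, 80) - U) = 47842 - (4*22 - 1*2984) = 47842 - (88 - 2984) = 47842 - 1*(-2896) = 47842 + 2896 = 50738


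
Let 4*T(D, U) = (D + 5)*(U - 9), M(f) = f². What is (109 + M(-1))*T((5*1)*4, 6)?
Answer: -4125/2 ≈ -2062.5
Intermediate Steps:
T(D, U) = (-9 + U)*(5 + D)/4 (T(D, U) = ((D + 5)*(U - 9))/4 = ((5 + D)*(-9 + U))/4 = ((-9 + U)*(5 + D))/4 = (-9 + U)*(5 + D)/4)
(109 + M(-1))*T((5*1)*4, 6) = (109 + (-1)²)*(-45/4 - 9*5*1*4/4 + (5/4)*6 + (¼)*((5*1)*4)*6) = (109 + 1)*(-45/4 - 45*4/4 + 15/2 + (¼)*(5*4)*6) = 110*(-45/4 - 9/4*20 + 15/2 + (¼)*20*6) = 110*(-45/4 - 45 + 15/2 + 30) = 110*(-75/4) = -4125/2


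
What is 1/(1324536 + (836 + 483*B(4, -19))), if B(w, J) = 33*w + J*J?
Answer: 1/1563491 ≈ 6.3959e-7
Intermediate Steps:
B(w, J) = J² + 33*w (B(w, J) = 33*w + J² = J² + 33*w)
1/(1324536 + (836 + 483*B(4, -19))) = 1/(1324536 + (836 + 483*((-19)² + 33*4))) = 1/(1324536 + (836 + 483*(361 + 132))) = 1/(1324536 + (836 + 483*493)) = 1/(1324536 + (836 + 238119)) = 1/(1324536 + 238955) = 1/1563491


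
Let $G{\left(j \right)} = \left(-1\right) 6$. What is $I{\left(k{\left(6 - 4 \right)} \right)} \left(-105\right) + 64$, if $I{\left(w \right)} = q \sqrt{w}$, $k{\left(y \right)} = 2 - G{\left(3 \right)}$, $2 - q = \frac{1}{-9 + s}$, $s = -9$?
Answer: $64 - \frac{1295 \sqrt{2}}{3} \approx -546.47$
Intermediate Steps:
$G{\left(j \right)} = -6$
$q = \frac{37}{18}$ ($q = 2 - \frac{1}{-9 - 9} = 2 - \frac{1}{-18} = 2 - - \frac{1}{18} = 2 + \frac{1}{18} = \frac{37}{18} \approx 2.0556$)
$k{\left(y \right)} = 8$ ($k{\left(y \right)} = 2 - -6 = 2 + 6 = 8$)
$I{\left(w \right)} = \frac{37 \sqrt{w}}{18}$
$I{\left(k{\left(6 - 4 \right)} \right)} \left(-105\right) + 64 = \frac{37 \sqrt{8}}{18} \left(-105\right) + 64 = \frac{37 \cdot 2 \sqrt{2}}{18} \left(-105\right) + 64 = \frac{37 \sqrt{2}}{9} \left(-105\right) + 64 = - \frac{1295 \sqrt{2}}{3} + 64 = 64 - \frac{1295 \sqrt{2}}{3}$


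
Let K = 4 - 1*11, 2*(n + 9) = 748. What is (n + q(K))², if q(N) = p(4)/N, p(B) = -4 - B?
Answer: 6568969/49 ≈ 1.3406e+5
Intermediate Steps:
n = 365 (n = -9 + (½)*748 = -9 + 374 = 365)
K = -7 (K = 4 - 11 = -7)
q(N) = -8/N (q(N) = (-4 - 1*4)/N = (-4 - 4)/N = -8/N)
(n + q(K))² = (365 - 8/(-7))² = (365 - 8*(-⅐))² = (365 + 8/7)² = (2563/7)² = 6568969/49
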